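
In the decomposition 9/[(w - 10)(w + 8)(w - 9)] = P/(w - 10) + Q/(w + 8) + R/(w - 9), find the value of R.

Cover-up at w = 9: R = 9/[(9 - 10)(9 + 8)] = 9/[(-1)(17)] = -9/17


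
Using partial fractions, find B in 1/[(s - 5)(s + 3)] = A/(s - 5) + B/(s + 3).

Cover-up at s = -3: B = 1/(-3 - 5) = -1/8


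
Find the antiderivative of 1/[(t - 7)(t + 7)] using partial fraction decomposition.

Decompose: 1/[(t - 7)(t + 7)] = (1/14)/(t - 7) - (1/14)/(t + 7). Integrate each term: (1/14) ln|(t - 7)| - (1/14) ln|(t + 7)| + C


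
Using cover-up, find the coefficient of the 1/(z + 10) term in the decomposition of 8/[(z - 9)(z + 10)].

Cover (z + 10), set z=-10: 8/((z - 9) at z=-10) = 8/(-19) = -8/19


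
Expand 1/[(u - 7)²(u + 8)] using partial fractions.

Cover-up at u=-8: C = 1/(-8 - 7)² = 1/225. Cover-up at u=7: B = 1/(7 + 8) = 1/15. Comparing u² coeff: A = -C = -1/225
Result: (-1/225)/(u - 7) + (1/15)/(u - 7)² + (1/225)/(u + 8)


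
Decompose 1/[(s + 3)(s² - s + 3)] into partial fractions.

Cover-up at s = -3: P = 1/((-3)² - 1·(-3) + 3) = 1/15. Then Q = -P = -1/15, R = -P·(-1 - 3) = 4/15
Result: (1/15)/(s + 3) - ((1/15)s - 4/15)/(s² - s + 3)


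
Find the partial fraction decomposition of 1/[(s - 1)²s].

Cover-up at s=0: R = 1/(0 - 1)² = 1. Cover-up at s=1: Q = 1/(1 - 0) = 1. Comparing s² coeff: P = -R = -1
Result: -1/(s - 1) + 1/(s - 1)² + 1/s


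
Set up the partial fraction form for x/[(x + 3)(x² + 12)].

Linear + irreducible quadratic: A/(x + 3) + (Bx + C)/(x² + 12)


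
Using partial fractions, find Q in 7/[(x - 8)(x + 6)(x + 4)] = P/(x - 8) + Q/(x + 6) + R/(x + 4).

Cover-up at x = -6: Q = 7/[(-6 - 8)(-6 + 4)] = 7/[(-14)(-2)] = 7/28 = 1/4


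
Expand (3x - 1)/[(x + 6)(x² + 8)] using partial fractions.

At x=-6: P = (3·(-6) - 1)/((-6)² + 8) = -19/44. Q = -P = 19/44, R = 3 - (-6)·P = 9/22
Result: (-19/44)/(x + 6) + ((19/44)x + 9/22)/(x² + 8)


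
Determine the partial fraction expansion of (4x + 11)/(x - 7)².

(4x + 11) = A(x - 7) + B. At x = 7: B = 4·7 + 11 = 39. Coeff of x: A = 4
Result: 4/(x - 7) + 39/(x - 7)²


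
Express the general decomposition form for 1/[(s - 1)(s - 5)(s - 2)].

Three distinct linear factors: P/(s - 1) + Q/(s - 5) + R/(s - 2)


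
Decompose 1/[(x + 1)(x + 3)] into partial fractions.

1/(x + 1)(x + 3) = A/(x + 1) + B/(x + 3). A = 1/(-1 + 3) = 1/2, B = 1/(-3 + 1) = -1/2
Result: (1/2)/(x + 1) - (1/2)/(x + 3)


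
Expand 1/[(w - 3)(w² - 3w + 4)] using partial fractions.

Cover-up at w = 3: α = 1/(3² - 3·3 + 4) = 1/4. Then β = -α = -1/4, γ = -α·(-3 + 3) = 0
Result: (1/4)/(w - 3) - ((1/4)w)/(w² - 3w + 4)


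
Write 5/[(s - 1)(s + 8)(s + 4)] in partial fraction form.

Using cover-up method: A = 1/9, B = 5/36, C = -1/4
Result: (1/9)/(s - 1) + (5/36)/(s + 8) - (1/4)/(s + 4)


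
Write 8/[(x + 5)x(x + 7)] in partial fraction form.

Using cover-up method: A = -4/5, B = 8/35, C = 4/7
Result: (-4/5)/(x + 5) + (8/35)/x + (4/7)/(x + 7)


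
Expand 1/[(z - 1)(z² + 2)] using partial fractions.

Cover-up at z = 1: P = 1/(1² + 2) = 1/3. Then Q = -P = -1/3, R = -P·(0 + 1) = -1/3
Result: (1/3)/(z - 1) - ((1/3)z + 1/3)/(z² + 2)


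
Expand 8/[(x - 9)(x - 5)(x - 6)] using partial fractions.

Using cover-up method: A = 2/3, B = 2, C = -8/3
Result: (2/3)/(x - 9) + 2/(x - 5) - (8/3)/(x - 6)


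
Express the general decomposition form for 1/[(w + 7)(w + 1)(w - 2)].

Three distinct linear factors: α/(w + 7) + β/(w + 1) + γ/(w - 2)


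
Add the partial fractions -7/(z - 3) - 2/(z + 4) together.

Common denominator (z - 3)(z + 4). Numerator: -7(z + 4) - 2(z - 3) = (-7z - 28) - (2z - 6) = -9z - 22
Result: (-9z - 22)/[(z - 3)(z + 4)]


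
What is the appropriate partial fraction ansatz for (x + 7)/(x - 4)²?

Repeated linear factor: P/(x - 4) + Q/(x - 4)²


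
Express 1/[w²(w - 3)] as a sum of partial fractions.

Cover-up at w=3: γ = 1/(3 - 0)² = 1/9. Cover-up at w=0: β = 1/(0 - 3) = -1/3. Comparing w² coeff: α = -γ = -1/9
Result: (-1/9)/w - (1/3)/w² + (1/9)/(w - 3)


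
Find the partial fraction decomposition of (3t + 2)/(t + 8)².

(3t + 2) = P(t + 8) + Q. At t = -8: Q = 3·(-8) + 2 = -22. Coeff of t: P = 3
Result: 3/(t + 8) - 22/(t + 8)²


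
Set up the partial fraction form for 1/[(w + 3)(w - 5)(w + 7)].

Three distinct linear factors: P/(w + 3) + Q/(w - 5) + R/(w + 7)


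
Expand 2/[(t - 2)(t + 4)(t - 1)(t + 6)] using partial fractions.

Using Heaviside cover-up: (1/24)/(t - 2) + (1/30)/(t + 4) - (2/35)/(t - 1) - (1/56)/(t + 6)


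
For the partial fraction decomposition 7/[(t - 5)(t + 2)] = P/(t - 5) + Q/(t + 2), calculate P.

Cover-up at t = 5: P = 7/(5 + 2) = 7/7 = 1


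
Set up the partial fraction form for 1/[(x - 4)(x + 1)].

Distinct linear factors: P/(x - 4) + Q/(x + 1)


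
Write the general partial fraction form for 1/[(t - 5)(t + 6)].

Distinct linear factors: P/(t - 5) + Q/(t + 6)


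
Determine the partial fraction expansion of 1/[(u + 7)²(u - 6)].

Cover-up at u=6: R = 1/(6 + 7)² = 1/169. Cover-up at u=-7: Q = 1/(-7 - 6) = -1/13. Comparing u² coeff: P = -R = -1/169
Result: (-1/169)/(u + 7) - (1/13)/(u + 7)² + (1/169)/(u - 6)


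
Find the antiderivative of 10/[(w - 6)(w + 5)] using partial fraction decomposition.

Decompose: 10/[(w - 6)(w + 5)] = (10/11)/(w - 6) - (10/11)/(w + 5). Integrate each term: (10/11) ln|(w - 6)| - (10/11) ln|(w + 5)| + C


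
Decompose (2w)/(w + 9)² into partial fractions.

(2w) = P(w + 9) + Q. At w = -9: Q = 2·(-9) + 0 = -18. Coeff of w: P = 2
Result: 2/(w + 9) - 18/(w + 9)²


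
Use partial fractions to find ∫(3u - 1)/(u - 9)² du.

Decompose: A = 3, B = 3·9 - 1 = 26, so (3u - 1)/(u - 9)² = 3/(u - 9) + 26/(u - 9)². Integrate: ∫ A/(u - 9) du = 3 ln|(u - 9)|; ∫ B/(u - 9)² du = -26/(u - 9). Sum: 3 ln|(u - 9)| - 26/(u - 9) + C


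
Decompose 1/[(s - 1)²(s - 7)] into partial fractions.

Cover-up at s=7: C = 1/(7 - 1)² = 1/36. Cover-up at s=1: B = 1/(1 - 7) = -1/6. Comparing s² coeff: A = -C = -1/36
Result: (-1/36)/(s - 1) - (1/6)/(s - 1)² + (1/36)/(s - 7)


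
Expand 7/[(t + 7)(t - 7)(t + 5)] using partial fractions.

Using cover-up method: α = 1/4, β = 1/24, γ = -7/24
Result: (1/4)/(t + 7) + (1/24)/(t - 7) - (7/24)/(t + 5)


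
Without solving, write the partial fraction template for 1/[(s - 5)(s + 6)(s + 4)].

Three distinct linear factors: A/(s - 5) + B/(s + 6) + C/(s + 4)


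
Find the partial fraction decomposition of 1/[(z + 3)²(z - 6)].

Cover-up at z=6: γ = 1/(6 + 3)² = 1/81. Cover-up at z=-3: β = 1/(-3 - 6) = -1/9. Comparing z² coeff: α = -γ = -1/81
Result: (-1/81)/(z + 3) - (1/9)/(z + 3)² + (1/81)/(z - 6)


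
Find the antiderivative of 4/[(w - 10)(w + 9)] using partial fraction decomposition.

Decompose: 4/[(w - 10)(w + 9)] = (4/19)/(w - 10) - (4/19)/(w + 9). Integrate each term: (4/19) ln|(w - 10)| - (4/19) ln|(w + 9)| + C


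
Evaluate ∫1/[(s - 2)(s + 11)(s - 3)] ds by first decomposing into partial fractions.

Cover-up: α = -1/13, β = 1/182, γ = 1/14. Decomposition: (-1/13)/(s - 2) + (1/182)/(s + 11) + (1/14)/(s - 3). Integrate each term: (-1/13) ln|(s - 2)| + (1/182) ln|(s + 11)| + (1/14) ln|(s - 3)| + C


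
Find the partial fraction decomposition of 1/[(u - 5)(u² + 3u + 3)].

Cover-up at u = 5: A = 1/(5² + 3·5 + 3) = 1/43. Then B = -A = -1/43, C = -A·(3 + 5) = -8/43
Result: (1/43)/(u - 5) - ((1/43)u + 8/43)/(u² + 3u + 3)


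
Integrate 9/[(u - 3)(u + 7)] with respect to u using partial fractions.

Decompose: 9/[(u - 3)(u + 7)] = (9/10)/(u - 3) - (9/10)/(u + 7). Integrate each term: (9/10) ln|(u - 3)| - (9/10) ln|(u + 7)| + C


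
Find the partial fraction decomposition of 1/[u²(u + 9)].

Cover-up at u=-9: C = 1/(-9 - 0)² = 1/81. Cover-up at u=0: B = 1/(0 + 9) = 1/9. Comparing u² coeff: A = -C = -1/81
Result: (-1/81)/u + (1/9)/u² + (1/81)/(u + 9)


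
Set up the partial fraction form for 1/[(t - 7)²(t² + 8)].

Repeated linear + quadratic: P/(t - 7) + Q/(t - 7)² + (Rt + S)/(t² + 8)


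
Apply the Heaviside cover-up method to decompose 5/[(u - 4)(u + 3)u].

Cover (u - 4), u=4: P = 5/[(4 + 3)(4 - 0)] = 5/28. Cover (u + 3), u=-3: Q = 5/[(-3 - 4)(-3 - 0)] = 5/21. Cover u, u=0: R = 5/[(0 - 4)(0 + 3)] = -5/12.
Result: (5/28)/(u - 4) + (5/21)/(u + 3) - (5/12)/u


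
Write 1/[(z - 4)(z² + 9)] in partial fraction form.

Cover-up at z = 4: P = 1/(4² + 9) = 1/25. Then Q = -P = -1/25, R = -P·(0 + 4) = -4/25
Result: (1/25)/(z - 4) - ((1/25)z + 4/25)/(z² + 9)


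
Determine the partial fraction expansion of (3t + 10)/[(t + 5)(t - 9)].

At t=-5: A = (3·(-5) + 10)/(-5 - 9) = 5/14. At t=9: B = (3·9 + 10)/(9 + 5) = 37/14
Result: (5/14)/(t + 5) + (37/14)/(t - 9)


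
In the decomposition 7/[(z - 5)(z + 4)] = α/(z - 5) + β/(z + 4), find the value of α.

Cover-up at z = 5: α = 7/(5 + 4) = 7/9


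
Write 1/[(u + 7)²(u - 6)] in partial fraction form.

Cover-up at u=6: C = 1/(6 + 7)² = 1/169. Cover-up at u=-7: B = 1/(-7 - 6) = -1/13. Comparing u² coeff: A = -C = -1/169
Result: (-1/169)/(u + 7) - (1/13)/(u + 7)² + (1/169)/(u - 6)


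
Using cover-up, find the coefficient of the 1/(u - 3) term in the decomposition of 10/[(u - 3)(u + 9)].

Cover (u - 3), set u=3: 10/((u + 9) at u=3) = 10/(12) = 5/6


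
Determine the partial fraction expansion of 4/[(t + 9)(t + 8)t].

Using cover-up method: P = 4/9, Q = -1/2, R = 1/18
Result: (4/9)/(t + 9) - (1/2)/(t + 8) + (1/18)/t


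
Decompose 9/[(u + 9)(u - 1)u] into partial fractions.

Using cover-up method: A = 1/10, B = 9/10, C = -1
Result: (1/10)/(u + 9) + (9/10)/(u - 1) - 1/u


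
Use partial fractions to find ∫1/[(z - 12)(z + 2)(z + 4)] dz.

Cover-up: A = 1/224, B = -1/28, C = 1/32. Decomposition: (1/224)/(z - 12) - (1/28)/(z + 2) + (1/32)/(z + 4). Integrate each term: (1/224) ln|(z - 12)| - (1/28) ln|(z + 2)| + (1/32) ln|(z + 4)| + C


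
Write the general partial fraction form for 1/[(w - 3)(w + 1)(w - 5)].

Three distinct linear factors: α/(w - 3) + β/(w + 1) + γ/(w - 5)


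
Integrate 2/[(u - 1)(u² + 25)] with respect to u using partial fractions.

Cover-up at u=1: A = 2/(1²+25) = 1/13. Coeff matching: B = -1/13, C = -1/13. Decomposition: (1/13)/(u - 1) - ((1/13)u + 1/13)/(u² + 25). Integrate: linear → ln, quadratic → (1/2)ln + arctan: (1/13) ln|(u - 1)| - (1/26) ln(u² + 25) - (1/65) arctan(u/5) + C


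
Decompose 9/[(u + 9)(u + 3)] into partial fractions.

9/(u + 9)(u + 3) = A/(u + 9) + B/(u + 3). A = 9/(-9 + 3) = -3/2, B = 9/(-3 + 9) = 3/2
Result: (-3/2)/(u + 9) + (3/2)/(u + 3)


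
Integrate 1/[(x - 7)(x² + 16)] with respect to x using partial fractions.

Cover-up at x=7: A = 1/(7²+16) = 1/65. Coeff matching: B = -1/65, C = -7/65. Decomposition: (1/65)/(x - 7) - ((1/65)x + 7/65)/(x² + 16). Integrate: linear → ln, quadratic → (1/2)ln + arctan: (1/65) ln|(x - 7)| - (1/130) ln(x² + 16) - (7/260) arctan(x/4) + C


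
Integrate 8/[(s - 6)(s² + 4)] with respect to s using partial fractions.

Cover-up at s=6: A = 8/(6²+4) = 1/5. Coeff matching: B = -1/5, C = -6/5. Decomposition: (1/5)/(s - 6) - ((1/5)s + 6/5)/(s² + 4). Integrate: linear → ln, quadratic → (1/2)ln + arctan: (1/5) ln|(s - 6)| - (1/10) ln(s² + 4) - (3/5) arctan(s/2) + C


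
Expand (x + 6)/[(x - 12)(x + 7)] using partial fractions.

At x=12: α = (1·12 + 6)/(12 + 7) = 18/19. At x=-7: β = (1·(-7) + 6)/(-7 - 12) = 1/19
Result: (18/19)/(x - 12) + (1/19)/(x + 7)


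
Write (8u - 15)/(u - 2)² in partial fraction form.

(8u - 15) = A(u - 2) + B. At u = 2: B = 8·2 - 15 = 1. Coeff of u: A = 8
Result: 8/(u - 2) + 1/(u - 2)²


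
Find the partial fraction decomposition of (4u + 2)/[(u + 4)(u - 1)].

At u=-4: α = (4·(-4) + 2)/(-4 - 1) = 14/5. At u=1: β = (4·1 + 2)/(1 + 4) = 6/5
Result: (14/5)/(u + 4) + (6/5)/(u - 1)


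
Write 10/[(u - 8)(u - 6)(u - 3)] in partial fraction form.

Using cover-up method: A = 1, B = -5/3, C = 2/3
Result: 1/(u - 8) - (5/3)/(u - 6) + (2/3)/(u - 3)


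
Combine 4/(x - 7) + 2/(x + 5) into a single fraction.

Common denominator (x - 7)(x + 5). Numerator: 4(x + 5) + 2(x - 7) = (4x + 20) + (2x - 14) = 6x + 6
Result: (6x + 6)/[(x - 7)(x + 5)]


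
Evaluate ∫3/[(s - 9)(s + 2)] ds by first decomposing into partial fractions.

Decompose: 3/[(s - 9)(s + 2)] = (3/11)/(s - 9) - (3/11)/(s + 2). Integrate each term: (3/11) ln|(s - 9)| - (3/11) ln|(s + 2)| + C


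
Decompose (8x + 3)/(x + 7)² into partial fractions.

(8x + 3) = P(x + 7) + Q. At x = -7: Q = 8·(-7) + 3 = -53. Coeff of x: P = 8
Result: 8/(x + 7) - 53/(x + 7)²


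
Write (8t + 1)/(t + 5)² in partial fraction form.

(8t + 1) = P(t + 5) + Q. At t = -5: Q = 8·(-5) + 1 = -39. Coeff of t: P = 8
Result: 8/(t + 5) - 39/(t + 5)²


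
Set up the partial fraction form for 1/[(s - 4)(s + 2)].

Distinct linear factors: α/(s - 4) + β/(s + 2)


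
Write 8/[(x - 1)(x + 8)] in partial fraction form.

8/(x - 1)(x + 8) = α/(x - 1) + β/(x + 8). α = 8/(1 + 8) = 8/9, β = 8/(-8 - 1) = -8/9
Result: (8/9)/(x - 1) - (8/9)/(x + 8)


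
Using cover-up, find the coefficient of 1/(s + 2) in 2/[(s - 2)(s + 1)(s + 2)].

Cover (s + 2), set s=-2: 2/[(-2 - 2)(-2 + 1)] = 1/2


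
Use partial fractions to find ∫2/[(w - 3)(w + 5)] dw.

Decompose: 2/[(w - 3)(w + 5)] = (1/4)/(w - 3) - (1/4)/(w + 5). Integrate each term: (1/4) ln|(w - 3)| - (1/4) ln|(w + 5)| + C


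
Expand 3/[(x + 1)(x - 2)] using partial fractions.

3/(x + 1)(x - 2) = P/(x + 1) + Q/(x - 2). P = 3/(-1 - 2) = -1, Q = 3/(2 + 1) = 1
Result: -1/(x + 1) + 1/(x - 2)


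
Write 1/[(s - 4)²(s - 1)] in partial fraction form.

Cover-up at s=1: R = 1/(1 - 4)² = 1/9. Cover-up at s=4: Q = 1/(4 - 1) = 1/3. Comparing s² coeff: P = -R = -1/9
Result: (-1/9)/(s - 4) + (1/3)/(s - 4)² + (1/9)/(s - 1)


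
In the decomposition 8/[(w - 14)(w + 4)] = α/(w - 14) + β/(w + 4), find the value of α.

Cover-up at w = 14: α = 8/(14 + 4) = 8/18 = 4/9


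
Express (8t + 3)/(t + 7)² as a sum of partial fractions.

(8t + 3) = α(t + 7) + β. At t = -7: β = 8·(-7) + 3 = -53. Coeff of t: α = 8
Result: 8/(t + 7) - 53/(t + 7)²


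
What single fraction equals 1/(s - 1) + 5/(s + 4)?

Common denominator (s - 1)(s + 4). Numerator: 1(s + 4) + 5(s - 1) = (s + 4) + (5s - 5) = 6s - 1
Result: (6s - 1)/[(s - 1)(s + 4)]


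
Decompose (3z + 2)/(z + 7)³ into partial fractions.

(3z + 2) = A(z + 7)² + B(z + 7) + C. At z = -7: C = 3·(-7) + 2 = -19. Coefficients: A = 0, B = 3
Result: 3/(z + 7)² - 19/(z + 7)³


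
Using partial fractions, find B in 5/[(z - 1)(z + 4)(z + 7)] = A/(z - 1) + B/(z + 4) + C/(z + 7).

Cover-up at z = -4: B = 5/[(-4 - 1)(-4 + 7)] = 5/[(-5)(3)] = -5/15 = -1/3


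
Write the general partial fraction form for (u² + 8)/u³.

Repeated linear factor (power 3): A/u + B/u² + C/u³


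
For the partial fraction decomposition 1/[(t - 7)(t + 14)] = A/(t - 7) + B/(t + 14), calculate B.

Cover-up at t = -14: B = 1/(-14 - 7) = -1/21


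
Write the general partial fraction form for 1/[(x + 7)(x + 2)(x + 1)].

Three distinct linear factors: A/(x + 7) + B/(x + 2) + C/(x + 1)


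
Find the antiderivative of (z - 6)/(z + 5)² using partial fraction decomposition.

Decompose: α = 1, β = 1·(-5) - 6 = -11, so (z - 6)/(z + 5)² = 1/(z + 5) - 11/(z + 5)². Integrate: ∫ α/(z + 5) dz = ln|(z + 5)|; ∫ β/(z + 5)² dz = 11/(z + 5). Sum: ln|(z + 5)| + 11/(z + 5) + C


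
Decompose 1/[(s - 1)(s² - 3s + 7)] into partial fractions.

Cover-up at s = 1: α = 1/(1² - 3·1 + 7) = 1/5. Then β = -α = -1/5, γ = -α·(-3 + 1) = 2/5
Result: (1/5)/(s - 1) - ((1/5)s - 2/5)/(s² - 3s + 7)


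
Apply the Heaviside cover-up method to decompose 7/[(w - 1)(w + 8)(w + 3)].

Cover (w - 1), w=1: A = 7/[(1 + 8)(1 + 3)] = 7/36. Cover (w + 8), w=-8: B = 7/[(-8 - 1)(-8 + 3)] = 7/45. Cover (w + 3), w=-3: C = 7/[(-3 - 1)(-3 + 8)] = -7/20.
Result: (7/36)/(w - 1) + (7/45)/(w + 8) - (7/20)/(w + 3)


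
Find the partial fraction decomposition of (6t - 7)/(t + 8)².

(6t - 7) = α(t + 8) + β. At t = -8: β = 6·(-8) - 7 = -55. Coeff of t: α = 6
Result: 6/(t + 8) - 55/(t + 8)²


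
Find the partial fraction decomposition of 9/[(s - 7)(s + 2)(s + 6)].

Using cover-up method: P = 1/13, Q = -1/4, R = 9/52
Result: (1/13)/(s - 7) - (1/4)/(s + 2) + (9/52)/(s + 6)


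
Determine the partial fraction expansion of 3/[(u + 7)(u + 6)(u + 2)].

Using cover-up method: A = 3/5, B = -3/4, C = 3/20
Result: (3/5)/(u + 7) - (3/4)/(u + 6) + (3/20)/(u + 2)


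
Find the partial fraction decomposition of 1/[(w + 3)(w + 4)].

1/(w + 3)(w + 4) = α/(w + 3) + β/(w + 4). α = 1/(-3 + 4) = 1, β = 1/(-4 + 3) = -1
Result: 1/(w + 3) - 1/(w + 4)


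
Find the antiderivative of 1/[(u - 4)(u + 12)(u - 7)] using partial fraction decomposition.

Cover-up: P = -1/48, Q = 1/304, R = 1/57. Decomposition: (-1/48)/(u - 4) + (1/304)/(u + 12) + (1/57)/(u - 7). Integrate each term: (-1/48) ln|(u - 4)| + (1/304) ln|(u + 12)| + (1/57) ln|(u - 7)| + C


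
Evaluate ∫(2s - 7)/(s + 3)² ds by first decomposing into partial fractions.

Decompose: A = 2, B = 2·(-3) - 7 = -13, so (2s - 7)/(s + 3)² = 2/(s + 3) - 13/(s + 3)². Integrate: ∫ A/(s + 3) ds = 2 ln|(s + 3)|; ∫ B/(s + 3)² ds = 13/(s + 3). Sum: 2 ln|(s + 3)| + 13/(s + 3) + C


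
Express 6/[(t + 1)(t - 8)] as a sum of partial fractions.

6/(t + 1)(t - 8) = A/(t + 1) + B/(t - 8). A = 6/(-1 - 8) = -2/3, B = 6/(8 + 1) = 2/3
Result: (-2/3)/(t + 1) + (2/3)/(t - 8)


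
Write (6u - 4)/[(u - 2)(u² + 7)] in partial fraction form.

At u=2: P = (6·2 - 4)/(2² + 7) = 8/11. Q = -P = -8/11, R = 6 - 2·P = 50/11
Result: (8/11)/(u - 2) - ((8/11)u - 50/11)/(u² + 7)


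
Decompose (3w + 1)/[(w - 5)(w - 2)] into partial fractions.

At w=5: α = (3·5 + 1)/(5 - 2) = 16/3. At w=2: β = (3·2 + 1)/(2 - 5) = -7/3
Result: (16/3)/(w - 5) - (7/3)/(w - 2)


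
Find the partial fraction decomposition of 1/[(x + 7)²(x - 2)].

Cover-up at x=2: C = 1/(2 + 7)² = 1/81. Cover-up at x=-7: B = 1/(-7 - 2) = -1/9. Comparing x² coeff: A = -C = -1/81
Result: (-1/81)/(x + 7) - (1/9)/(x + 7)² + (1/81)/(x - 2)


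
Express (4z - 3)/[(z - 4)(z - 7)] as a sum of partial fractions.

At z=4: A = (4·4 - 3)/(4 - 7) = -13/3. At z=7: B = (4·7 - 3)/(7 - 4) = 25/3
Result: (-13/3)/(z - 4) + (25/3)/(z - 7)


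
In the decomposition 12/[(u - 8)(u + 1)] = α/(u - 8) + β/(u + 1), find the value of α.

Cover-up at u = 8: α = 12/(8 + 1) = 12/9 = 4/3


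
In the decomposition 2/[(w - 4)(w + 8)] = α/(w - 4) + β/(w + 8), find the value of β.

Cover-up at w = -8: β = 2/(-8 - 4) = -2/12 = -1/6


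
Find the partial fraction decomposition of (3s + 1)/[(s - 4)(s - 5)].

At s=4: A = (3·4 + 1)/(4 - 5) = -13. At s=5: B = (3·5 + 1)/(5 - 4) = 16
Result: -13/(s - 4) + 16/(s - 5)


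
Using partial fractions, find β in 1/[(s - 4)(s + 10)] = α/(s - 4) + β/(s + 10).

Cover-up at s = -10: β = 1/(-10 - 4) = -1/14


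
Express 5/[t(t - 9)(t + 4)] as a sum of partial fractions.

Using cover-up method: P = -5/36, Q = 5/117, R = 5/52
Result: (-5/36)/t + (5/117)/(t - 9) + (5/52)/(t + 4)


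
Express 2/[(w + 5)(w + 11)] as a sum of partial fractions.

2/(w + 5)(w + 11) = A/(w + 5) + B/(w + 11). A = 2/(-5 + 11) = 1/3, B = 2/(-11 + 5) = -1/3
Result: (1/3)/(w + 5) - (1/3)/(w + 11)


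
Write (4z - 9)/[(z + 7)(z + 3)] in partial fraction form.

At z=-7: α = (4·(-7) - 9)/(-7 + 3) = 37/4. At z=-3: β = (4·(-3) - 9)/(-3 + 7) = -21/4
Result: (37/4)/(z + 7) - (21/4)/(z + 3)


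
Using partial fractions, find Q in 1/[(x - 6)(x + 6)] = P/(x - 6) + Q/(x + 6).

Cover-up at x = -6: Q = 1/(-6 - 6) = -1/12


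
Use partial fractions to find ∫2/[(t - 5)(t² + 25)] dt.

Cover-up at t=5: A = 2/(5²+25) = 1/25. Coeff matching: B = -1/25, C = -1/5. Decomposition: (1/25)/(t - 5) - ((1/25)t + 1/5)/(t² + 25). Integrate: linear → ln, quadratic → (1/2)ln + arctan: (1/25) ln|(t - 5)| - (1/50) ln(t² + 25) - (1/25) arctan(t/5) + C


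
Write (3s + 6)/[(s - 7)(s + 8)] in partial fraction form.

At s=7: α = (3·7 + 6)/(7 + 8) = 9/5. At s=-8: β = (3·(-8) + 6)/(-8 - 7) = 6/5
Result: (9/5)/(s - 7) + (6/5)/(s + 8)


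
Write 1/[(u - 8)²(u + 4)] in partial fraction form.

Cover-up at u=-4: γ = 1/(-4 - 8)² = 1/144. Cover-up at u=8: β = 1/(8 + 4) = 1/12. Comparing u² coeff: α = -γ = -1/144
Result: (-1/144)/(u - 8) + (1/12)/(u - 8)² + (1/144)/(u + 4)


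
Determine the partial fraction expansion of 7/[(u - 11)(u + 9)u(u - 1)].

Using Heaviside cover-up: (7/2200)/(u - 11) - (7/1800)/(u + 9) + (7/99)/u - (7/100)/(u - 1)


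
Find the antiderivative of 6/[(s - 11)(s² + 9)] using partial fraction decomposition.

Cover-up at s=11: P = 6/(11²+9) = 3/65. Coeff matching: Q = -3/65, R = -33/65. Decomposition: (3/65)/(s - 11) - ((3/65)s + 33/65)/(s² + 9). Integrate: linear → ln, quadratic → (1/2)ln + arctan: (3/65) ln|(s - 11)| - (3/130) ln(s² + 9) - (11/65) arctan(s/3) + C


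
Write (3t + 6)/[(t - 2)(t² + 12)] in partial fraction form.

At t=2: P = (3·2 + 6)/(2² + 12) = 3/4. Q = -P = -3/4, R = 3 - 2·P = 3/2
Result: (3/4)/(t - 2) - ((3/4)t - 3/2)/(t² + 12)


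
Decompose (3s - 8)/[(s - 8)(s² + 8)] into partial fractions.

At s=8: A = (3·8 - 8)/(8² + 8) = 2/9. B = -A = -2/9, C = 3 - 8·A = 11/9
Result: (2/9)/(s - 8) - ((2/9)s - 11/9)/(s² + 8)


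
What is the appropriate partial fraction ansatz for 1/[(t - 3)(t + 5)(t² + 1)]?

Two linear + quadratic: α/(t - 3) + β/(t + 5) + (γt + δ)/(t² + 1)


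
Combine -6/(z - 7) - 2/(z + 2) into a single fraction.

Common denominator (z - 7)(z + 2). Numerator: -6(z + 2) - 2(z - 7) = (-6z - 12) - (2z - 14) = -8z + 2
Result: (-8z + 2)/[(z - 7)(z + 2)]


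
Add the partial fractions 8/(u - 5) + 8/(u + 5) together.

Common denominator (u - 5)(u + 5). Numerator: 8(u + 5) + 8(u - 5) = (8u + 40) + (8u - 40) = 16u
Result: (16u)/[(u - 5)(u + 5)]


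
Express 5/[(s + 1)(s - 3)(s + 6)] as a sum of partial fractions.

Using cover-up method: α = -1/4, β = 5/36, γ = 1/9
Result: (-1/4)/(s + 1) + (5/36)/(s - 3) + (1/9)/(s + 6)


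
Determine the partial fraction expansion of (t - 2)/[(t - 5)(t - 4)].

At t=5: A = (1·5 - 2)/(5 - 4) = 3. At t=4: B = (1·4 - 2)/(4 - 5) = -2
Result: 3/(t - 5) - 2/(t - 4)


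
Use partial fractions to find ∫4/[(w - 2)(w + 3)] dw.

Decompose: 4/[(w - 2)(w + 3)] = (4/5)/(w - 2) - (4/5)/(w + 3). Integrate each term: (4/5) ln|(w - 2)| - (4/5) ln|(w + 3)| + C


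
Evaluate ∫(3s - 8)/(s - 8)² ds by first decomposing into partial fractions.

Decompose: A = 3, B = 3·8 - 8 = 16, so (3s - 8)/(s - 8)² = 3/(s - 8) + 16/(s - 8)². Integrate: ∫ A/(s - 8) ds = 3 ln|(s - 8)|; ∫ B/(s - 8)² ds = -16/(s - 8). Sum: 3 ln|(s - 8)| - 16/(s - 8) + C


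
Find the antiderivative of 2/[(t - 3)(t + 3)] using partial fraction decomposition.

Decompose: 2/[(t - 3)(t + 3)] = (1/3)/(t - 3) - (1/3)/(t + 3). Integrate each term: (1/3) ln|(t - 3)| - (1/3) ln|(t + 3)| + C


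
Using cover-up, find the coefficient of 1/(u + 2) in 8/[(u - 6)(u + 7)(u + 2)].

Cover (u + 2), set u=-2: 8/[(-2 - 6)(-2 + 7)] = -1/5


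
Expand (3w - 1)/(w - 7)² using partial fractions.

(3w - 1) = α(w - 7) + β. At w = 7: β = 3·7 - 1 = 20. Coeff of w: α = 3
Result: 3/(w - 7) + 20/(w - 7)²


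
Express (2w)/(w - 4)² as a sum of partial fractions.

(2w) = P(w - 4) + Q. At w = 4: Q = 2·4 + 0 = 8. Coeff of w: P = 2
Result: 2/(w - 4) + 8/(w - 4)²


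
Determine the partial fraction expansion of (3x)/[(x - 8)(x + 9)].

At x=8: α = (3·8 + 0)/(8 + 9) = 24/17. At x=-9: β = (3·(-9) + 0)/(-9 - 8) = 27/17
Result: (24/17)/(x - 8) + (27/17)/(x + 9)


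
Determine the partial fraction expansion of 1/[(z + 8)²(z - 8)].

Cover-up at z=8: γ = 1/(8 + 8)² = 1/256. Cover-up at z=-8: β = 1/(-8 - 8) = -1/16. Comparing z² coeff: α = -γ = -1/256
Result: (-1/256)/(z + 8) - (1/16)/(z + 8)² + (1/256)/(z - 8)


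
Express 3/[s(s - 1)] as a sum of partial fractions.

3/s(s - 1) = A/s + B/(s - 1). A = 3/(0 - 1) = -3, B = 3/(1 - 0) = 3
Result: -3/s + 3/(s - 1)


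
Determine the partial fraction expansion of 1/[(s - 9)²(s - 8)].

Cover-up at s=8: C = 1/(8 - 9)² = 1. Cover-up at s=9: B = 1/(9 - 8) = 1. Comparing s² coeff: A = -C = -1
Result: -1/(s - 9) + 1/(s - 9)² + 1/(s - 8)


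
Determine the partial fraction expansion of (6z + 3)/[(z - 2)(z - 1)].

At z=2: P = (6·2 + 3)/(2 - 1) = 15. At z=1: Q = (6·1 + 3)/(1 - 2) = -9
Result: 15/(z - 2) - 9/(z - 1)


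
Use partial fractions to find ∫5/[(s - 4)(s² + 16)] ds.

Cover-up at s=4: P = 5/(4²+16) = 5/32. Coeff matching: Q = -5/32, R = -5/8. Decomposition: (5/32)/(s - 4) - ((5/32)s + 5/8)/(s² + 16). Integrate: linear → ln, quadratic → (1/2)ln + arctan: (5/32) ln|(s - 4)| - (5/64) ln(s² + 16) - (5/32) arctan(s/4) + C


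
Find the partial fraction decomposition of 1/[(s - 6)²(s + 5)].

Cover-up at s=-5: C = 1/(-5 - 6)² = 1/121. Cover-up at s=6: B = 1/(6 + 5) = 1/11. Comparing s² coeff: A = -C = -1/121
Result: (-1/121)/(s - 6) + (1/11)/(s - 6)² + (1/121)/(s + 5)


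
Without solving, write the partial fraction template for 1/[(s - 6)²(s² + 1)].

Repeated linear + quadratic: A/(s - 6) + B/(s - 6)² + (Cs + D)/(s² + 1)


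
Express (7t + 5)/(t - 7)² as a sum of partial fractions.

(7t + 5) = A(t - 7) + B. At t = 7: B = 7·7 + 5 = 54. Coeff of t: A = 7
Result: 7/(t - 7) + 54/(t - 7)²


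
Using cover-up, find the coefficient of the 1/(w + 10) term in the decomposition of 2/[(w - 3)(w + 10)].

Cover (w + 10), set w=-10: 2/((w - 3) at w=-10) = 2/(-13) = -2/13


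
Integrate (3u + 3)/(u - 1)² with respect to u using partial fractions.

Decompose: α = 3, β = 3·1 + 3 = 6, so (3u + 3)/(u - 1)² = 3/(u - 1) + 6/(u - 1)². Integrate: ∫ α/(u - 1) du = 3 ln|(u - 1)|; ∫ β/(u - 1)² du = -6/(u - 1). Sum: 3 ln|(u - 1)| - 6/(u - 1) + C


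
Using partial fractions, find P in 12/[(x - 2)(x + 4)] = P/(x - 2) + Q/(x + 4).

Cover-up at x = 2: P = 12/(2 + 4) = 12/6 = 2


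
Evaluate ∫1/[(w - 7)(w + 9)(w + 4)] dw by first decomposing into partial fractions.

Cover-up: A = 1/176, B = 1/80, C = -1/55. Decomposition: (1/176)/(w - 7) + (1/80)/(w + 9) - (1/55)/(w + 4). Integrate each term: (1/176) ln|(w - 7)| + (1/80) ln|(w + 9)| - (1/55) ln|(w + 4)| + C


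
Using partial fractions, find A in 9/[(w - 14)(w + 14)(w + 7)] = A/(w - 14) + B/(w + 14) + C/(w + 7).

Cover-up at w = 14: A = 9/[(14 + 14)(14 + 7)] = 9/[(28)(21)] = 9/588 = 3/196


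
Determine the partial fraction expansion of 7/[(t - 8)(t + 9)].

7/(t - 8)(t + 9) = α/(t - 8) + β/(t + 9). α = 7/(8 + 9) = 7/17, β = 7/(-9 - 8) = -7/17
Result: (7/17)/(t - 8) - (7/17)/(t + 9)


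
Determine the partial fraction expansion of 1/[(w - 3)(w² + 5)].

Cover-up at w = 3: α = 1/(3² + 5) = 1/14. Then β = -α = -1/14, γ = -α·(0 + 3) = -3/14
Result: (1/14)/(w - 3) - ((1/14)w + 3/14)/(w² + 5)


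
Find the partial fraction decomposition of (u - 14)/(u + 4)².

(u - 14) = P(u + 4) + Q. At u = -4: Q = 1·(-4) - 14 = -18. Coeff of u: P = 1
Result: 1/(u + 4) - 18/(u + 4)²


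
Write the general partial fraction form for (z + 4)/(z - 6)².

Repeated linear factor: α/(z - 6) + β/(z - 6)²


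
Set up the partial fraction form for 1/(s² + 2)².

Repeated quadratic factor: (αs + β)/(s² + 2) + (γs + δ)/(s² + 2)²


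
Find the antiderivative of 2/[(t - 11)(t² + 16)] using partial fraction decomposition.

Cover-up at t=11: P = 2/(11²+16) = 2/137. Coeff matching: Q = -2/137, R = -22/137. Decomposition: (2/137)/(t - 11) - ((2/137)t + 22/137)/(t² + 16). Integrate: linear → ln, quadratic → (1/2)ln + arctan: (2/137) ln|(t - 11)| - (1/137) ln(t² + 16) - (11/274) arctan(t/4) + C


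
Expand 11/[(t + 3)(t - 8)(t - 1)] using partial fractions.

Using cover-up method: P = 1/4, Q = 1/7, R = -11/28
Result: (1/4)/(t + 3) + (1/7)/(t - 8) - (11/28)/(t - 1)


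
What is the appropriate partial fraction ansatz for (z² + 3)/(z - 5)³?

Repeated linear factor (power 3): α/(z - 5) + β/(z - 5)² + γ/(z - 5)³


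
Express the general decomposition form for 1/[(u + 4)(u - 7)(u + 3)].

Three distinct linear factors: α/(u + 4) + β/(u - 7) + γ/(u + 3)


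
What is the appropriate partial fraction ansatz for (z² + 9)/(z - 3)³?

Repeated linear factor (power 3): P/(z - 3) + Q/(z - 3)² + R/(z - 3)³


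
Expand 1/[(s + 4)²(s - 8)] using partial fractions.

Cover-up at s=8: C = 1/(8 + 4)² = 1/144. Cover-up at s=-4: B = 1/(-4 - 8) = -1/12. Comparing s² coeff: A = -C = -1/144
Result: (-1/144)/(s + 4) - (1/12)/(s + 4)² + (1/144)/(s - 8)


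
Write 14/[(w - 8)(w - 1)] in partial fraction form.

14/(w - 8)(w - 1) = A/(w - 8) + B/(w - 1). A = 14/(8 - 1) = 2, B = 14/(1 - 8) = -2
Result: 2/(w - 8) - 2/(w - 1)


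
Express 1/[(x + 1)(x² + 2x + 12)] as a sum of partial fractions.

Cover-up at x = -1: α = 1/((-1)² + 2·(-1) + 12) = 1/11. Then β = -α = -1/11, γ = -α·(2 - 1) = -1/11
Result: (1/11)/(x + 1) - ((1/11)x + 1/11)/(x² + 2x + 12)


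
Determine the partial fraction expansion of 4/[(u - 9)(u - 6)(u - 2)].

Using cover-up method: α = 4/21, β = -1/3, γ = 1/7
Result: (4/21)/(u - 9) - (1/3)/(u - 6) + (1/7)/(u - 2)


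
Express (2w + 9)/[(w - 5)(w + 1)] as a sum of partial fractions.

At w=5: P = (2·5 + 9)/(5 + 1) = 19/6. At w=-1: Q = (2·(-1) + 9)/(-1 - 5) = -7/6
Result: (19/6)/(w - 5) - (7/6)/(w + 1)


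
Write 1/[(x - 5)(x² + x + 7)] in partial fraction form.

Cover-up at x = 5: α = 1/(5² + 1·5 + 7) = 1/37. Then β = -α = -1/37, γ = -α·(1 + 5) = -6/37
Result: (1/37)/(x - 5) - ((1/37)x + 6/37)/(x² + x + 7)


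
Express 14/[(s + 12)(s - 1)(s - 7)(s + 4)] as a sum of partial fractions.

Using Heaviside cover-up: (-7/988)/(s + 12) - (7/195)/(s - 1) + (7/627)/(s - 7) + (7/220)/(s + 4)


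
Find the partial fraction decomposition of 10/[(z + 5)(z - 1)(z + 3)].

Using cover-up method: P = 5/6, Q = 5/12, R = -5/4
Result: (5/6)/(z + 5) + (5/12)/(z - 1) - (5/4)/(z + 3)


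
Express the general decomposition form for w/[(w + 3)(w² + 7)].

Linear + irreducible quadratic: α/(w + 3) + (βw + γ)/(w² + 7)


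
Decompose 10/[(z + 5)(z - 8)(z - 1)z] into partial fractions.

Using Heaviside cover-up: (-1/39)/(z + 5) + (5/364)/(z - 8) - (5/21)/(z - 1) + (1/4)/z


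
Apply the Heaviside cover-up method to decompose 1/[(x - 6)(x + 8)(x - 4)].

Cover (x - 6), x=6: P = 1/[(6 + 8)(6 - 4)] = 1/28. Cover (x + 8), x=-8: Q = 1/[(-8 - 6)(-8 - 4)] = 1/168. Cover (x - 4), x=4: R = 1/[(4 - 6)(4 + 8)] = -1/24.
Result: (1/28)/(x - 6) + (1/168)/(x + 8) - (1/24)/(x - 4)


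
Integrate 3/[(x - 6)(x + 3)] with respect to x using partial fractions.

Decompose: 3/[(x - 6)(x + 3)] = (1/3)/(x - 6) - (1/3)/(x + 3). Integrate each term: (1/3) ln|(x - 6)| - (1/3) ln|(x + 3)| + C


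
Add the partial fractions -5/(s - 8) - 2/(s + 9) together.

Common denominator (s - 8)(s + 9). Numerator: -5(s + 9) - 2(s - 8) = (-5s - 45) - (2s - 16) = -7s - 29
Result: (-7s - 29)/[(s - 8)(s + 9)]


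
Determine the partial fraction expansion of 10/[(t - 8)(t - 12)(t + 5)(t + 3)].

Using Heaviside cover-up: (-5/286)/(t - 8) + (1/102)/(t - 12) - (5/221)/(t + 5) + (1/33)/(t + 3)


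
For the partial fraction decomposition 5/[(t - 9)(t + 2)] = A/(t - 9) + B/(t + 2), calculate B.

Cover-up at t = -2: B = 5/(-2 - 9) = -5/11


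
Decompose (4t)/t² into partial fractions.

(4t) = At + B. At t = 0: B = 4·0 + 0 = 0. Coeff of t: A = 4
Result: 4/t


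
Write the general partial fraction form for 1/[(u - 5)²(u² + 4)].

Repeated linear + quadratic: α/(u - 5) + β/(u - 5)² + (γu + δ)/(u² + 4)


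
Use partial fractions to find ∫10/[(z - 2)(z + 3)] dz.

Decompose: 10/[(z - 2)(z + 3)] = 2/(z - 2) - 2/(z + 3). Integrate each term: 2 ln|(z - 2)| - 2 ln|(z + 3)| + C


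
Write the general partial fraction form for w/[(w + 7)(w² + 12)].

Linear + irreducible quadratic: A/(w + 7) + (Bw + C)/(w² + 12)


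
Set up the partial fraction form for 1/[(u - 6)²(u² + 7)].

Repeated linear + quadratic: α/(u - 6) + β/(u - 6)² + (γu + δ)/(u² + 7)


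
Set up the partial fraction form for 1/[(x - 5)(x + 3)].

Distinct linear factors: A/(x - 5) + B/(x + 3)


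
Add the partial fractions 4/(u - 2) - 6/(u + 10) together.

Common denominator (u - 2)(u + 10). Numerator: 4(u + 10) - 6(u - 2) = (4u + 40) - (6u - 12) = -2u + 52
Result: (-2u + 52)/[(u - 2)(u + 10)]


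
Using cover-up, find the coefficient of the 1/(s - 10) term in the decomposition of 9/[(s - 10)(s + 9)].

Cover (s - 10), set s=10: 9/((s + 9) at s=10) = 9/(19) = 9/19


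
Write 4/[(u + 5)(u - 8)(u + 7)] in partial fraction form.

Using cover-up method: A = -2/13, B = 4/195, C = 2/15
Result: (-2/13)/(u + 5) + (4/195)/(u - 8) + (2/15)/(u + 7)


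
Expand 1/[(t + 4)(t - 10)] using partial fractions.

1/(t + 4)(t - 10) = P/(t + 4) + Q/(t - 10). P = 1/(-4 - 10) = -1/14, Q = 1/(10 + 4) = 1/14
Result: (-1/14)/(t + 4) + (1/14)/(t - 10)


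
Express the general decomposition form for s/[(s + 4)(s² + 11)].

Linear + irreducible quadratic: α/(s + 4) + (βs + γ)/(s² + 11)


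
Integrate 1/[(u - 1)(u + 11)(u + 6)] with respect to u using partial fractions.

Cover-up: P = 1/84, Q = 1/60, R = -1/35. Decomposition: (1/84)/(u - 1) + (1/60)/(u + 11) - (1/35)/(u + 6). Integrate each term: (1/84) ln|(u - 1)| + (1/60) ln|(u + 11)| - (1/35) ln|(u + 6)| + C


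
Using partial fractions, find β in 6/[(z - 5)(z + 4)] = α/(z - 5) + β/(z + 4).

Cover-up at z = -4: β = 6/(-4 - 5) = -6/9 = -2/3


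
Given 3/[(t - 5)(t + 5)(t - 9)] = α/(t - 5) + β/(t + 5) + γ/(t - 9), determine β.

Cover-up at t = -5: β = 3/[(-5 - 5)(-5 - 9)] = 3/[(-10)(-14)] = 3/140


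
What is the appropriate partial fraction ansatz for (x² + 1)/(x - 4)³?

Repeated linear factor (power 3): P/(x - 4) + Q/(x - 4)² + R/(x - 4)³


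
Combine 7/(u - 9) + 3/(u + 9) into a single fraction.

Common denominator (u - 9)(u + 9). Numerator: 7(u + 9) + 3(u - 9) = (7u + 63) + (3u - 27) = 10u + 36
Result: (10u + 36)/[(u - 9)(u + 9)]


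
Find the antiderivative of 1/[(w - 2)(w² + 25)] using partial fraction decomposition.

Cover-up at w=2: α = 1/(2²+25) = 1/29. Coeff matching: β = -1/29, γ = -2/29. Decomposition: (1/29)/(w - 2) - ((1/29)w + 2/29)/(w² + 25). Integrate: linear → ln, quadratic → (1/2)ln + arctan: (1/29) ln|(w - 2)| - (1/58) ln(w² + 25) - (2/145) arctan(w/5) + C


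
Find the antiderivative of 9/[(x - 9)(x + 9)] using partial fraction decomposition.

Decompose: 9/[(x - 9)(x + 9)] = (1/2)/(x - 9) - (1/2)/(x + 9). Integrate each term: (1/2) ln|(x - 9)| - (1/2) ln|(x + 9)| + C


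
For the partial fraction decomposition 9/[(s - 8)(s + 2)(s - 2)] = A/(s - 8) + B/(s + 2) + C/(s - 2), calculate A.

Cover-up at s = 8: A = 9/[(8 + 2)(8 - 2)] = 9/[(10)(6)] = 9/60 = 3/20


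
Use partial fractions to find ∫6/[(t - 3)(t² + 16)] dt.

Cover-up at t=3: α = 6/(3²+16) = 6/25. Coeff matching: β = -6/25, γ = -18/25. Decomposition: (6/25)/(t - 3) - ((6/25)t + 18/25)/(t² + 16). Integrate: linear → ln, quadratic → (1/2)ln + arctan: (6/25) ln|(t - 3)| - (3/25) ln(t² + 16) - (9/50) arctan(t/4) + C


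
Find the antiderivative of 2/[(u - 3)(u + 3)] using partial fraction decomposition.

Decompose: 2/[(u - 3)(u + 3)] = (1/3)/(u - 3) - (1/3)/(u + 3). Integrate each term: (1/3) ln|(u - 3)| - (1/3) ln|(u + 3)| + C


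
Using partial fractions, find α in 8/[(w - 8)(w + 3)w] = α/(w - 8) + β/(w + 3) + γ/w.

Cover-up at w = 8: α = 8/[(8 + 3)(8 - 0)] = 8/[(11)(8)] = 8/88 = 1/11


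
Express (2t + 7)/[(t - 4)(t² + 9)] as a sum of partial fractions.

At t=4: A = (2·4 + 7)/(4² + 9) = 3/5. B = -A = -3/5, C = 2 - 4·A = -2/5
Result: (3/5)/(t - 4) - ((3/5)t + 2/5)/(t² + 9)


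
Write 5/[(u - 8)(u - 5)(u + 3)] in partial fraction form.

Using cover-up method: P = 5/33, Q = -5/24, R = 5/88
Result: (5/33)/(u - 8) - (5/24)/(u - 5) + (5/88)/(u + 3)


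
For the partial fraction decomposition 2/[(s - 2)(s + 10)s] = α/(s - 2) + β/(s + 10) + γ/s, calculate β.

Cover-up at s = -10: β = 2/[(-10 - 2)(-10 - 0)] = 2/[(-12)(-10)] = 2/120 = 1/60


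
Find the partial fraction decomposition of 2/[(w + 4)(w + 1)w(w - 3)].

Using Heaviside cover-up: (-1/42)/(w + 4) + (1/6)/(w + 1) - (1/6)/w + (1/42)/(w - 3)


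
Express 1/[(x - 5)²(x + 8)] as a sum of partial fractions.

Cover-up at x=-8: γ = 1/(-8 - 5)² = 1/169. Cover-up at x=5: β = 1/(5 + 8) = 1/13. Comparing x² coeff: α = -γ = -1/169
Result: (-1/169)/(x - 5) + (1/13)/(x - 5)² + (1/169)/(x + 8)


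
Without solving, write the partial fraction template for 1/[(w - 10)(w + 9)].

Distinct linear factors: P/(w - 10) + Q/(w + 9)


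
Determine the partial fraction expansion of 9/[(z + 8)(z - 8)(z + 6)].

Using cover-up method: α = 9/32, β = 9/224, γ = -9/28
Result: (9/32)/(z + 8) + (9/224)/(z - 8) - (9/28)/(z + 6)


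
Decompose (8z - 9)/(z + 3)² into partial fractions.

(8z - 9) = P(z + 3) + Q. At z = -3: Q = 8·(-3) - 9 = -33. Coeff of z: P = 8
Result: 8/(z + 3) - 33/(z + 3)²


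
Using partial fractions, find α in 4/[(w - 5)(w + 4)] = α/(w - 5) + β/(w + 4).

Cover-up at w = 5: α = 4/(5 + 4) = 4/9


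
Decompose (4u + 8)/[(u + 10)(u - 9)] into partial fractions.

At u=-10: α = (4·(-10) + 8)/(-10 - 9) = 32/19. At u=9: β = (4·9 + 8)/(9 + 10) = 44/19
Result: (32/19)/(u + 10) + (44/19)/(u - 9)


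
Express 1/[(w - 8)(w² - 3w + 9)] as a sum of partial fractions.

Cover-up at w = 8: α = 1/(8² - 3·8 + 9) = 1/49. Then β = -α = -1/49, γ = -α·(-3 + 8) = -5/49
Result: (1/49)/(w - 8) - ((1/49)w + 5/49)/(w² - 3w + 9)


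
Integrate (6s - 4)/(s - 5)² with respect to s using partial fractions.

Decompose: α = 6, β = 6·5 - 4 = 26, so (6s - 4)/(s - 5)² = 6/(s - 5) + 26/(s - 5)². Integrate: ∫ α/(s - 5) ds = 6 ln|(s - 5)|; ∫ β/(s - 5)² ds = -26/(s - 5). Sum: 6 ln|(s - 5)| - 26/(s - 5) + C


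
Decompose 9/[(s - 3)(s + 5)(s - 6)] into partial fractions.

Using cover-up method: A = -3/8, B = 9/88, C = 3/11
Result: (-3/8)/(s - 3) + (9/88)/(s + 5) + (3/11)/(s - 6)


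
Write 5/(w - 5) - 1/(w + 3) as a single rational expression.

Common denominator (w - 5)(w + 3). Numerator: 5(w + 3) - 1(w - 5) = (5w + 15) - (w - 5) = 4w + 20
Result: (4w + 20)/[(w - 5)(w + 3)]


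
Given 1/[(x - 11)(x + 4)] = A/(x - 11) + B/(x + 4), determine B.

Cover-up at x = -4: B = 1/(-4 - 11) = -1/15


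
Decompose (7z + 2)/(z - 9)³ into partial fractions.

(7z + 2) = A(z - 9)² + B(z - 9) + C. At z = 9: C = 7·9 + 2 = 65. Coefficients: A = 0, B = 7
Result: 7/(z - 9)² + 65/(z - 9)³


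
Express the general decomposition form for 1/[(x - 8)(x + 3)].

Distinct linear factors: α/(x - 8) + β/(x + 3)


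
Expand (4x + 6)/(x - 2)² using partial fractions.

(4x + 6) = A(x - 2) + B. At x = 2: B = 4·2 + 6 = 14. Coeff of x: A = 4
Result: 4/(x - 2) + 14/(x - 2)²


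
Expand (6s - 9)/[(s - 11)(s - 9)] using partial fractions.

At s=11: P = (6·11 - 9)/(11 - 9) = 57/2. At s=9: Q = (6·9 - 9)/(9 - 11) = -45/2
Result: (57/2)/(s - 11) - (45/2)/(s - 9)


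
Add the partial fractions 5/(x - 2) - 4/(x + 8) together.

Common denominator (x - 2)(x + 8). Numerator: 5(x + 8) - 4(x - 2) = (5x + 40) - (4x - 8) = x + 48
Result: (x + 48)/[(x - 2)(x + 8)]
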